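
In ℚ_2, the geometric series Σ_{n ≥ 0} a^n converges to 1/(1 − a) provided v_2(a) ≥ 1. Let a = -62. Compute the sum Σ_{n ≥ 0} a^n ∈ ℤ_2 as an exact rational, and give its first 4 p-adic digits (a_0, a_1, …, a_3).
Σ a^n = 1/(1 − a) = 1/63;  first 4 digits = (1, 1, 1, 1)

v_2(a) = 1 ≥ 1, so the series converges in ℤ_2 to 1/(1 − a) = 1/(1 − (-62)) = 1/63. Expand this rational in ℤ_2: compute digits iteratively via d_i = x_i mod 2, x_{i+1} = (x_i − d_i)/2. The first 4 digits are (1, 1, 1, 1).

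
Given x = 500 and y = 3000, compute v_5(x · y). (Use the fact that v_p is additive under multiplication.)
v_5(1500000) = 6

v_p(x) = 3 (factor: 500 = 5^3 · 4); v_p(y) = 3 (factor: 3000 = 5^3 · 24). Additivity: v_p(xy) = v_p(x) + v_p(y) = 3 + 3 = 6. (Direct check: xy = 1500000 = 5^6 · (96).)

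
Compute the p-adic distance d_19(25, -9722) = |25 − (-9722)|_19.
d_19(25, -9722) = 1/361

Step 1 — x − y = 25 − (-9722) = 9747. Step 2 — v_19(9747) = 2 (factor: 9747 = (19^2 · 27); the sign does not affect v_p). Step 3 — |x − y|_19 = 19^{-2} = 1/361.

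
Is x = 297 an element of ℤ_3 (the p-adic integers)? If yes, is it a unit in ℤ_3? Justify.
x ∈ ℤ_3 but not a unit; v_3(x) = 3 > 0

ℤ_3 = {x ∈ ℚ_3 : v_3(x) ≥ 0} and ℤ_3^× = {x ∈ ℤ_3 : v_3(x) = 0}. Here v_3(297) = v_3(num) − v_3(den) = 3; compare against these criteria.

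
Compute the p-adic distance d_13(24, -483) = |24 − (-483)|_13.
d_13(24, -483) = 1/169

Step 1 — x − y = 24 − (-483) = 507. Step 2 — v_13(507) = 2 (factor: 507 = (13^2 · 3); the sign does not affect v_p). Step 3 — |x − y|_13 = 13^{-2} = 1/169.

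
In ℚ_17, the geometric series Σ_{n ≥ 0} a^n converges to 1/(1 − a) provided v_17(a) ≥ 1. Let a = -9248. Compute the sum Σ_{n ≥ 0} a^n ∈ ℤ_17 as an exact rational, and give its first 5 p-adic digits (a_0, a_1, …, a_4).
Σ a^n = 1/(1 − a) = 1/9249;  first 5 digits = (1, 0, 2, 15, 3)

v_17(a) = 2 ≥ 1, so the series converges in ℤ_17 to 1/(1 − a) = 1/(1 − (-9248)) = 1/9249. Expand this rational in ℤ_17: compute digits iteratively via d_i = x_i mod 17, x_{i+1} = (x_i − d_i)/17. The first 5 digits are (1, 0, 2, 15, 3).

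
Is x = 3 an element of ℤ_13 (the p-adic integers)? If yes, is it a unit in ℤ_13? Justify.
x ∈ ℤ_13^× (unit); v_13(x) = 0

ℤ_13 = {x ∈ ℚ_13 : v_13(x) ≥ 0} and ℤ_13^× = {x ∈ ℤ_13 : v_13(x) = 0}. Here v_13(3) = v_13(num) − v_13(den) = 0; compare against these criteria.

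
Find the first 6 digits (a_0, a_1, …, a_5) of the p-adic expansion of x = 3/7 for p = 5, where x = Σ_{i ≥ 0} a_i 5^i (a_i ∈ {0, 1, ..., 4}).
(a_0, …, a_5) = (4, 0, 2, 1, 4, 2)

v_5(3/7) = 0 (numerator and denominator both coprime to 5), so x ∈ ℤ_5^×. Compute digits iteratively via a_i = x_i mod 5, x_{i+1} = (x_i − a_i)/5, with x_0 = x:
  x_0 = 3/7;  a_0 = 4;  x_1 = (x_0 − 4)/5 = -5/7
  x_1 = -5/7;  a_1 = 0;  x_2 = (x_1 − 0)/5 = -1/7
  x_2 = -1/7;  a_2 = 2;  x_3 = (x_2 − 2)/5 = -3/7
  x_3 = -3/7;  a_3 = 1;  x_4 = (x_3 − 1)/5 = -2/7
  x_4 = -2/7;  a_4 = 4;  x_5 = (x_4 − 4)/5 = -6/7
  x_5 = -6/7;  a_5 = 2;  x_6 = (x_5 − 2)/5 = -4/7
Digits: (4, 0, 2, 1, 4, 2).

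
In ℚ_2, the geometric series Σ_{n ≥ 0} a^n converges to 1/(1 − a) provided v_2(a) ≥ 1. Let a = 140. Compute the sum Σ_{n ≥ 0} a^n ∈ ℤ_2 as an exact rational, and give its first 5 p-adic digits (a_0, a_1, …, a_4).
Σ a^n = 1/(1 − a) = -1/139;  first 5 digits = (1, 0, 1, 1, 1)

v_2(a) = 2 ≥ 1, so the series converges in ℤ_2 to 1/(1 − a) = 1/(1 − 140) = -1/139. Expand this rational in ℤ_2: compute digits iteratively via d_i = x_i mod 2, x_{i+1} = (x_i − d_i)/2. The first 5 digits are (1, 0, 1, 1, 1).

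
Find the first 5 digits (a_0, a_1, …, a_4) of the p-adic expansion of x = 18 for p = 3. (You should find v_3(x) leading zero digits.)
(a_0, …, a_4) = (0, 0, 2, 0, 0)

v_3(18) = 2, so a_0 = ... = a_1 = 0. Factor out: x = 3^2 · u with u = 2 a unit in ℤ_3. Expand u iteratively via a_{v+i} = u_i mod 3, u_{i+1} = (u_i − a_{v+i})/3:
  u_0 = 2;  a_2 = 2;  u_1 = (u_0 − 2)/3 = 0
  u_1 = 0;  a_3 = 0;  u_2 = (u_1 − 0)/3 = 0
  u_2 = 0;  a_4 = 0;  u_3 = (u_2 − 0)/3 = 0
Digits: (0, 0, 2, 0, 0).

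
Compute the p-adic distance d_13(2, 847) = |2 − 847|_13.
d_13(2, 847) = 1/169

Step 1 — x − y = 2 − 847 = -845. Step 2 — v_13(-845) = 2 (factor: -845 = −(13^2 · 5); the sign does not affect v_p). Step 3 — |x − y|_13 = 13^{-2} = 1/169.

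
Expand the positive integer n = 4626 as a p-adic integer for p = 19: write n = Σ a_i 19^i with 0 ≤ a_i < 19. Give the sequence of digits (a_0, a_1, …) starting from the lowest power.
(a_0, a_1, …) = (9, 15, 12)

Repeated division by 19 gives the digits low-to-high: 4626 = 9 + 15·19^1 + 12·19^2. Digit sequence: (9, 15, 12).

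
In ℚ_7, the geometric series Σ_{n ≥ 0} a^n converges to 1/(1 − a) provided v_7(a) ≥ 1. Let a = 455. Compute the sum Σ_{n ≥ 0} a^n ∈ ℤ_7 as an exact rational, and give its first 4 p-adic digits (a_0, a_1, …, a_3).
Σ a^n = 1/(1 − a) = -1/454;  first 4 digits = (1, 2, 6, 3)

v_7(a) = 1 ≥ 1, so the series converges in ℤ_7 to 1/(1 − a) = 1/(1 − 455) = -1/454. Expand this rational in ℤ_7: compute digits iteratively via d_i = x_i mod 7, x_{i+1} = (x_i − d_i)/7. The first 4 digits are (1, 2, 6, 3).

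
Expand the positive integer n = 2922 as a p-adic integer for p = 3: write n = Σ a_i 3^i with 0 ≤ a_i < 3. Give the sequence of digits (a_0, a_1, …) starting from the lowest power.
(a_0, a_1, …) = (0, 2, 0, 0, 0, 0, 1, 1)

Repeated division by 3 gives the digits low-to-high: 2922 = 2·3^1 + 1·3^6 + 1·3^7. Digit sequence: (0, 2, 0, 0, 0, 0, 1, 1).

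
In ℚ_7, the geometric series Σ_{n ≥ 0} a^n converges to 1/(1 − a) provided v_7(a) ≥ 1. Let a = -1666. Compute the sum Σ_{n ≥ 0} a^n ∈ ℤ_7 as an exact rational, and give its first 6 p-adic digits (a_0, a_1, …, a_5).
Σ a^n = 1/(1 − a) = 1/1667;  first 6 digits = (1, 0, 1, 2, 0, 4)

v_7(a) = 2 ≥ 1, so the series converges in ℤ_7 to 1/(1 − a) = 1/(1 − (-1666)) = 1/1667. Expand this rational in ℤ_7: compute digits iteratively via d_i = x_i mod 7, x_{i+1} = (x_i − d_i)/7. The first 6 digits are (1, 0, 1, 2, 0, 4).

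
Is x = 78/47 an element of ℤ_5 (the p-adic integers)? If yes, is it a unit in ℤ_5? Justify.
x ∈ ℤ_5^× (unit); v_5(x) = 0

ℤ_5 = {x ∈ ℚ_5 : v_5(x) ≥ 0} and ℤ_5^× = {x ∈ ℤ_5 : v_5(x) = 0}. Here v_5(78/47) = v_5(num) − v_5(den) = 0; compare against these criteria.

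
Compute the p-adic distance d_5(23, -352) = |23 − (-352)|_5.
d_5(23, -352) = 1/125

Step 1 — x − y = 23 − (-352) = 375. Step 2 — v_5(375) = 3 (factor: 375 = (5^3 · 3); the sign does not affect v_p). Step 3 — |x − y|_5 = 5^{-3} = 1/125.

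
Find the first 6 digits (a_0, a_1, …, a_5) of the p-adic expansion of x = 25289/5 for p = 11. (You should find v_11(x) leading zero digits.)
(a_0, …, a_5) = (0, 0, 0, 6, 2, 2)

v_11(25289/5) = 3, so a_0 = ... = a_2 = 0. Factor out: x = 11^3 · u with u = 19/5 a unit in ℤ_11. Expand u iteratively via a_{v+i} = u_i mod 11, u_{i+1} = (u_i − a_{v+i})/11:
  u_0 = 19/5;  a_3 = 6;  u_1 = (u_0 − 6)/11 = -1/5
  u_1 = -1/5;  a_4 = 2;  u_2 = (u_1 − 2)/11 = -1/5
  u_2 = -1/5;  a_5 = 2;  u_3 = (u_2 − 2)/11 = -1/5
Digits: (0, 0, 0, 6, 2, 2).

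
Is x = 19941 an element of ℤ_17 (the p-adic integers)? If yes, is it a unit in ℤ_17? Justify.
x ∈ ℤ_17 but not a unit; v_17(x) = 2 > 0

ℤ_17 = {x ∈ ℚ_17 : v_17(x) ≥ 0} and ℤ_17^× = {x ∈ ℤ_17 : v_17(x) = 0}. Here v_17(19941) = v_17(num) − v_17(den) = 2; compare against these criteria.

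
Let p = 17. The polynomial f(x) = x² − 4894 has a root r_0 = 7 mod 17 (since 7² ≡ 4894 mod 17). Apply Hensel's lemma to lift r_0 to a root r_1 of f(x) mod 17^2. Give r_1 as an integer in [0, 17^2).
r_1 = 126 (mod 289)

Hensel's recurrence: r_{i+1} = r_i − f(r_i)·(f′(r_i))^{-1} mod 17^{i+2}, with f′(x) = 2x. Iterate:
  r_0 = 7 (mod 17)
  r_1 = 126 (mod 289)
Final: r_1 = 126, and one checks f(r_1) ≡ 0 mod 17^2.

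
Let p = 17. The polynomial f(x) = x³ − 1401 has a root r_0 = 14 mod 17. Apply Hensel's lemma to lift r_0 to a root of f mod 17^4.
r_3 = 77245 (mod 83521)

Hensel: r_{i+1} = r_i − f(r_i)/f′(r_i) mod 17^{i+2}, where f′(x) = 3x². Iterate:
  r_0 = 14 (mod 17)
  r_1 = 82 (mod 289)
  r_2 = 3550 (mod 4913)
  r_3 = 77245 (mod 83521)
Final: r = 77245 with f(r) ≡ 0 mod 17^4.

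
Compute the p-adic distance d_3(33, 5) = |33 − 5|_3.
d_3(33, 5) = 1

Step 1 — x − y = 33 − 5 = 28. Step 2 — v_3(28) = 0 (factor: 28 = (3^0 · 28); the sign does not affect v_p). Step 3 — |x − y|_3 = 3^{0} = 1.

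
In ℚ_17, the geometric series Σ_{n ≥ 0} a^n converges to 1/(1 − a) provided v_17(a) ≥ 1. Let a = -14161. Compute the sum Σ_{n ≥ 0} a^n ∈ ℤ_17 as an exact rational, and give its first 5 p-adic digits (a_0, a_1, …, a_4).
Σ a^n = 1/(1 − a) = 1/14162;  first 5 digits = (1, 0, 2, 14, 3)

v_17(a) = 2 ≥ 1, so the series converges in ℤ_17 to 1/(1 − a) = 1/(1 − (-14161)) = 1/14162. Expand this rational in ℤ_17: compute digits iteratively via d_i = x_i mod 17, x_{i+1} = (x_i − d_i)/17. The first 5 digits are (1, 0, 2, 14, 3).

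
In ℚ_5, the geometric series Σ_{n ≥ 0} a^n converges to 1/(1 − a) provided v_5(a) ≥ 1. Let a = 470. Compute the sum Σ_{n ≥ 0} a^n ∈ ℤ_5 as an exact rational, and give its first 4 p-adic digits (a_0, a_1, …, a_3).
Σ a^n = 1/(1 − a) = -1/469;  first 4 digits = (1, 4, 4, 4)

v_5(a) = 1 ≥ 1, so the series converges in ℤ_5 to 1/(1 − a) = 1/(1 − 470) = -1/469. Expand this rational in ℤ_5: compute digits iteratively via d_i = x_i mod 5, x_{i+1} = (x_i − d_i)/5. The first 4 digits are (1, 4, 4, 4).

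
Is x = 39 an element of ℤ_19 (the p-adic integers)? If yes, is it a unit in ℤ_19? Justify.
x ∈ ℤ_19^× (unit); v_19(x) = 0

ℤ_19 = {x ∈ ℚ_19 : v_19(x) ≥ 0} and ℤ_19^× = {x ∈ ℤ_19 : v_19(x) = 0}. Here v_19(39) = v_19(num) − v_19(den) = 0; compare against these criteria.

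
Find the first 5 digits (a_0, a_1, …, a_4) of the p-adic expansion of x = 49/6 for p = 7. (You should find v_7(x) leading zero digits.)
(a_0, …, a_4) = (0, 0, 6, 5, 5)

v_7(49/6) = 2, so a_0 = ... = a_1 = 0. Factor out: x = 7^2 · u with u = 1/6 a unit in ℤ_7. Expand u iteratively via a_{v+i} = u_i mod 7, u_{i+1} = (u_i − a_{v+i})/7:
  u_0 = 1/6;  a_2 = 6;  u_1 = (u_0 − 6)/7 = -5/6
  u_1 = -5/6;  a_3 = 5;  u_2 = (u_1 − 5)/7 = -5/6
  u_2 = -5/6;  a_4 = 5;  u_3 = (u_2 − 5)/7 = -5/6
Digits: (0, 0, 6, 5, 5).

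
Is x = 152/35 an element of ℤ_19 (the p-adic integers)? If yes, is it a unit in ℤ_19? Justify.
x ∈ ℤ_19 but not a unit; v_19(x) = 1 > 0

ℤ_19 = {x ∈ ℚ_19 : v_19(x) ≥ 0} and ℤ_19^× = {x ∈ ℤ_19 : v_19(x) = 0}. Here v_19(152/35) = v_19(num) − v_19(den) = 1; compare against these criteria.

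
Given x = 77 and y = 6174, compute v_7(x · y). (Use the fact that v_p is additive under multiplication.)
v_7(475398) = 4

v_p(x) = 1 (factor: 77 = 7^1 · 11); v_p(y) = 3 (factor: 6174 = 7^3 · 18). Additivity: v_p(xy) = v_p(x) + v_p(y) = 1 + 3 = 4. (Direct check: xy = 475398 = 7^4 · (198).)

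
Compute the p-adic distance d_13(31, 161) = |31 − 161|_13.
d_13(31, 161) = 1/13

Step 1 — x − y = 31 − 161 = -130. Step 2 — v_13(-130) = 1 (factor: -130 = −(13^1 · 10); the sign does not affect v_p). Step 3 — |x − y|_13 = 13^{-1} = 1/13.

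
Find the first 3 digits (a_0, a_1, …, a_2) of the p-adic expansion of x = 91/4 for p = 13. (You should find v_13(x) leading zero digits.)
(a_0, …, a_2) = (0, 5, 3)

v_13(91/4) = 1, so a_0 = ... = a_0 = 0. Factor out: x = 13^1 · u with u = 7/4 a unit in ℤ_13. Expand u iteratively via a_{v+i} = u_i mod 13, u_{i+1} = (u_i − a_{v+i})/13:
  u_0 = 7/4;  a_1 = 5;  u_1 = (u_0 − 5)/13 = -1/4
  u_1 = -1/4;  a_2 = 3;  u_2 = (u_1 − 3)/13 = -1/4
Digits: (0, 5, 3).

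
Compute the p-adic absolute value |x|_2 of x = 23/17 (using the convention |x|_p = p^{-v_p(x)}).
|23/17|_2 = 1

Step 1 — compute v_2(x) by factoring powers of 2 out of the numerator and denominator: v_2(23/17) = 0. Step 2 — apply |x|_p = p^{-v_p(x)} = 2^{0} = 1.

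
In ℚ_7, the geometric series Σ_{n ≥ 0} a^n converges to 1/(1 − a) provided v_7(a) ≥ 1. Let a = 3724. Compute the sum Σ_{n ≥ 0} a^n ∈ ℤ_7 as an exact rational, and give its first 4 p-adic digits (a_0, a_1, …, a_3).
Σ a^n = 1/(1 − a) = -1/3723;  first 4 digits = (1, 0, 6, 3)

v_7(a) = 2 ≥ 1, so the series converges in ℤ_7 to 1/(1 − a) = 1/(1 − 3724) = -1/3723. Expand this rational in ℤ_7: compute digits iteratively via d_i = x_i mod 7, x_{i+1} = (x_i − d_i)/7. The first 4 digits are (1, 0, 6, 3).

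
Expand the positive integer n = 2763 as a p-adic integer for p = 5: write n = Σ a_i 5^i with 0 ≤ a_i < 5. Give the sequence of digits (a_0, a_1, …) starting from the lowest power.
(a_0, a_1, …) = (3, 2, 0, 2, 4)

Repeated division by 5 gives the digits low-to-high: 2763 = 3 + 2·5^1 + 2·5^3 + 4·5^4. Digit sequence: (3, 2, 0, 2, 4).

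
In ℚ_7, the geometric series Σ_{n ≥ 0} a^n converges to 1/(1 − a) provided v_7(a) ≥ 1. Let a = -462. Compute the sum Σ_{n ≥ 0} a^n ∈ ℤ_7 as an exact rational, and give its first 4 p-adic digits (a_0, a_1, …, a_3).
Σ a^n = 1/(1 − a) = 1/463;  first 4 digits = (1, 4, 6, 5)

v_7(a) = 1 ≥ 1, so the series converges in ℤ_7 to 1/(1 − a) = 1/(1 − (-462)) = 1/463. Expand this rational in ℤ_7: compute digits iteratively via d_i = x_i mod 7, x_{i+1} = (x_i − d_i)/7. The first 4 digits are (1, 4, 6, 5).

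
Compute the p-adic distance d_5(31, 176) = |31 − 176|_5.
d_5(31, 176) = 1/5

Step 1 — x − y = 31 − 176 = -145. Step 2 — v_5(-145) = 1 (factor: -145 = −(5^1 · 29); the sign does not affect v_p). Step 3 — |x − y|_5 = 5^{-1} = 1/5.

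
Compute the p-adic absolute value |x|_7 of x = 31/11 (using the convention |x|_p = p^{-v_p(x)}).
|31/11|_7 = 1

Step 1 — compute v_7(x) by factoring powers of 7 out of the numerator and denominator: v_7(31/11) = 0. Step 2 — apply |x|_p = p^{-v_p(x)} = 7^{0} = 1.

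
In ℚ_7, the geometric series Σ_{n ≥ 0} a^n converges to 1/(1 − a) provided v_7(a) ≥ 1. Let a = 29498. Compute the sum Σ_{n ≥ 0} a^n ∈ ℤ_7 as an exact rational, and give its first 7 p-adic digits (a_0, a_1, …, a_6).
Σ a^n = 1/(1 − a) = -1/29497;  first 7 digits = (1, 0, 0, 2, 5, 1, 4)

v_7(a) = 3 ≥ 1, so the series converges in ℤ_7 to 1/(1 − a) = 1/(1 − 29498) = -1/29497. Expand this rational in ℤ_7: compute digits iteratively via d_i = x_i mod 7, x_{i+1} = (x_i − d_i)/7. The first 7 digits are (1, 0, 0, 2, 5, 1, 4).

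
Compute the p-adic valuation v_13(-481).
v_13(-481) = 1

v_13(n) is the largest exponent k such that 13^k divides n. Factor out: -481 = -13^1 · 37. (Sign doesn't affect v_p.) So v_13(-481) = 1.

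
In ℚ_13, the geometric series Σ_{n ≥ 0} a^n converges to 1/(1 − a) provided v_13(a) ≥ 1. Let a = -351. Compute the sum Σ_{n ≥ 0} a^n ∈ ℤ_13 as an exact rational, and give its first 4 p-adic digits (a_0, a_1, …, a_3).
Σ a^n = 1/(1 − a) = 1/352;  first 4 digits = (1, 12, 11, 2)

v_13(a) = 1 ≥ 1, so the series converges in ℤ_13 to 1/(1 − a) = 1/(1 − (-351)) = 1/352. Expand this rational in ℤ_13: compute digits iteratively via d_i = x_i mod 13, x_{i+1} = (x_i − d_i)/13. The first 4 digits are (1, 12, 11, 2).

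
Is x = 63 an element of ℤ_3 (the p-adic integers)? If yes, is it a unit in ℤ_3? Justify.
x ∈ ℤ_3 but not a unit; v_3(x) = 2 > 0

ℤ_3 = {x ∈ ℚ_3 : v_3(x) ≥ 0} and ℤ_3^× = {x ∈ ℤ_3 : v_3(x) = 0}. Here v_3(63) = v_3(num) − v_3(den) = 2; compare against these criteria.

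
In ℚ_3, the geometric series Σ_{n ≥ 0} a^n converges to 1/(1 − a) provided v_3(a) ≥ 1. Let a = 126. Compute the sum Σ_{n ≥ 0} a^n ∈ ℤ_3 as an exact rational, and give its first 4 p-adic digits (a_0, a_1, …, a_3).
Σ a^n = 1/(1 − a) = -1/125;  first 4 digits = (1, 0, 2, 1)

v_3(a) = 2 ≥ 1, so the series converges in ℤ_3 to 1/(1 − a) = 1/(1 − 126) = -1/125. Expand this rational in ℤ_3: compute digits iteratively via d_i = x_i mod 3, x_{i+1} = (x_i − d_i)/3. The first 4 digits are (1, 0, 2, 1).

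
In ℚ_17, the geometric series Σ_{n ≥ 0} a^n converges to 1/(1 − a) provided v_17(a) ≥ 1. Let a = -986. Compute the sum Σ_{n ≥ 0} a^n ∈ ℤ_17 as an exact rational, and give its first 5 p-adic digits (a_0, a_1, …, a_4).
Σ a^n = 1/(1 − a) = 1/987;  first 5 digits = (1, 10, 11, 7, 13)

v_17(a) = 1 ≥ 1, so the series converges in ℤ_17 to 1/(1 − a) = 1/(1 − (-986)) = 1/987. Expand this rational in ℤ_17: compute digits iteratively via d_i = x_i mod 17, x_{i+1} = (x_i − d_i)/17. The first 5 digits are (1, 10, 11, 7, 13).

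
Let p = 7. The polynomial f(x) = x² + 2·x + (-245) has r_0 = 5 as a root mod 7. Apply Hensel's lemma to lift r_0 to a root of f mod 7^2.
r_1 = 47 (mod 49)

Hensel: r_{i+1} = r_i − f(r_i)·(f′(r_i))^{-1} mod 7^{i+2}, f′(x) = 2x + 2. Iterate:
  r_0 = 5 (mod 7)
  r_1 = 47 (mod 49)
Final: r = 47 satisfies f(r) ≡ 0 mod 7^2.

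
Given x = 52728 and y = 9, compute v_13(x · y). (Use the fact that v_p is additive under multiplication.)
v_13(474552) = 3

v_p(x) = 3 (factor: 52728 = 13^3 · 24); v_p(y) = 0 (factor: 9 = 13^0 · 9). Additivity: v_p(xy) = v_p(x) + v_p(y) = 3 + 0 = 3. (Direct check: xy = 474552 = 13^3 · (216).)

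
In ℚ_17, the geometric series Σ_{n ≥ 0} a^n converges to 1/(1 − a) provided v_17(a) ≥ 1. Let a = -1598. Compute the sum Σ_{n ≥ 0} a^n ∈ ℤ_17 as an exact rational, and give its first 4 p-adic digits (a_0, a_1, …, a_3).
Σ a^n = 1/(1 − a) = 1/1599;  first 4 digits = (1, 8, 7, 11)

v_17(a) = 1 ≥ 1, so the series converges in ℤ_17 to 1/(1 − a) = 1/(1 − (-1598)) = 1/1599. Expand this rational in ℤ_17: compute digits iteratively via d_i = x_i mod 17, x_{i+1} = (x_i − d_i)/17. The first 4 digits are (1, 8, 7, 11).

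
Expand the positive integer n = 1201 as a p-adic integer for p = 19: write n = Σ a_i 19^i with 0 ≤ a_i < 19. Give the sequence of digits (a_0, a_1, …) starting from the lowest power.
(a_0, a_1, …) = (4, 6, 3)

Repeated division by 19 gives the digits low-to-high: 1201 = 4 + 6·19^1 + 3·19^2. Digit sequence: (4, 6, 3).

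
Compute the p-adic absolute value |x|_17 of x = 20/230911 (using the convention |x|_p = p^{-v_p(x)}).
|20/230911|_17 = 4913

Step 1 — compute v_17(x) by factoring powers of 17 out of the numerator and denominator: v_17(20/230911) = -3. Step 2 — apply |x|_p = p^{-v_p(x)} = 17^{3} = 4913.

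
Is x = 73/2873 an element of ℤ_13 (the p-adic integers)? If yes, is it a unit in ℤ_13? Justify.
x ∉ ℤ_13 (v_13(x) = -2 < 0)

ℤ_13 = {x ∈ ℚ_13 : v_13(x) ≥ 0} and ℤ_13^× = {x ∈ ℤ_13 : v_13(x) = 0}. Here v_13(73/2873) = v_13(num) − v_13(den) = -2; compare against these criteria.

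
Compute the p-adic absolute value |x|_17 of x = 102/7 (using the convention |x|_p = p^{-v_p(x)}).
|102/7|_17 = 1/17

Step 1 — compute v_17(x) by factoring powers of 17 out of the numerator and denominator: v_17(102/7) = 1. Step 2 — apply |x|_p = p^{-v_p(x)} = 17^{-1} = 1/17.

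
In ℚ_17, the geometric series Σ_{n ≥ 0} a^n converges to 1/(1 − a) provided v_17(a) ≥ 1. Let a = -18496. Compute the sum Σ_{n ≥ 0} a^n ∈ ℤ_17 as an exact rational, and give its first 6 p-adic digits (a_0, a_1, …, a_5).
Σ a^n = 1/(1 − a) = 1/18497;  first 6 digits = (1, 0, 4, 13, 15, 2)

v_17(a) = 2 ≥ 1, so the series converges in ℤ_17 to 1/(1 − a) = 1/(1 − (-18496)) = 1/18497. Expand this rational in ℤ_17: compute digits iteratively via d_i = x_i mod 17, x_{i+1} = (x_i − d_i)/17. The first 6 digits are (1, 0, 4, 13, 15, 2).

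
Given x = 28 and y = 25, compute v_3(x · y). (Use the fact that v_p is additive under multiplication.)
v_3(700) = 0

v_p(x) = 0 (factor: 28 = 3^0 · 28); v_p(y) = 0 (factor: 25 = 3^0 · 25). Additivity: v_p(xy) = v_p(x) + v_p(y) = 0 + 0 = 0. (Direct check: xy = 700 = 3^0 · (700).)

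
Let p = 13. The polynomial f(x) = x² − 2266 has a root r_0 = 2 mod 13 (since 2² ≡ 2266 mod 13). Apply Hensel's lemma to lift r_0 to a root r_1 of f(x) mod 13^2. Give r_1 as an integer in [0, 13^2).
r_1 = 145 (mod 169)

Hensel's recurrence: r_{i+1} = r_i − f(r_i)·(f′(r_i))^{-1} mod 13^{i+2}, with f′(x) = 2x. Iterate:
  r_0 = 2 (mod 13)
  r_1 = 145 (mod 169)
Final: r_1 = 145, and one checks f(r_1) ≡ 0 mod 13^2.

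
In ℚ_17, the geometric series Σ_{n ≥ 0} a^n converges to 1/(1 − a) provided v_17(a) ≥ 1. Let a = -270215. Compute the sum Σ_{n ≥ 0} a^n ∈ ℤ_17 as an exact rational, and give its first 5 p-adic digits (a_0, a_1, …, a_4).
Σ a^n = 1/(1 − a) = 1/270216;  first 5 digits = (1, 0, 0, 13, 13)

v_17(a) = 3 ≥ 1, so the series converges in ℤ_17 to 1/(1 − a) = 1/(1 − (-270215)) = 1/270216. Expand this rational in ℤ_17: compute digits iteratively via d_i = x_i mod 17, x_{i+1} = (x_i − d_i)/17. The first 5 digits are (1, 0, 0, 13, 13).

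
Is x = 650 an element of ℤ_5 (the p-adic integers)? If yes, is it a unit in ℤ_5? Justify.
x ∈ ℤ_5 but not a unit; v_5(x) = 2 > 0

ℤ_5 = {x ∈ ℚ_5 : v_5(x) ≥ 0} and ℤ_5^× = {x ∈ ℤ_5 : v_5(x) = 0}. Here v_5(650) = v_5(num) − v_5(den) = 2; compare against these criteria.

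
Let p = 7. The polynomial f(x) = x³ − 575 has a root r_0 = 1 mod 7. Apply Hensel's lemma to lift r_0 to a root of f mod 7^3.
r_2 = 323 (mod 343)

Hensel: r_{i+1} = r_i − f(r_i)/f′(r_i) mod 7^{i+2}, where f′(x) = 3x². Iterate:
  r_0 = 1 (mod 7)
  r_1 = 29 (mod 49)
  r_2 = 323 (mod 343)
Final: r = 323 with f(r) ≡ 0 mod 7^3.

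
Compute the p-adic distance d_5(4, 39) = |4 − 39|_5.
d_5(4, 39) = 1/5

Step 1 — x − y = 4 − 39 = -35. Step 2 — v_5(-35) = 1 (factor: -35 = −(5^1 · 7); the sign does not affect v_p). Step 3 — |x − y|_5 = 5^{-1} = 1/5.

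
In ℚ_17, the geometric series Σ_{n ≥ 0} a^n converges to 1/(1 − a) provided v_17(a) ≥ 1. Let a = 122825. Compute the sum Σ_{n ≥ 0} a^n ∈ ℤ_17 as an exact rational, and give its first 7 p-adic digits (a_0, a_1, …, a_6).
Σ a^n = 1/(1 − a) = -1/122824;  first 7 digits = (1, 0, 0, 8, 1, 0, 13)

v_17(a) = 3 ≥ 1, so the series converges in ℤ_17 to 1/(1 − a) = 1/(1 − 122825) = -1/122824. Expand this rational in ℤ_17: compute digits iteratively via d_i = x_i mod 17, x_{i+1} = (x_i − d_i)/17. The first 7 digits are (1, 0, 0, 8, 1, 0, 13).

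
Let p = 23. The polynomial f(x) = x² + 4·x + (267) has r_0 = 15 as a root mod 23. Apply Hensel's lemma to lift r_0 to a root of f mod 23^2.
r_1 = 61 (mod 529)

Hensel: r_{i+1} = r_i − f(r_i)·(f′(r_i))^{-1} mod 23^{i+2}, f′(x) = 2x + 4. Iterate:
  r_0 = 15 (mod 23)
  r_1 = 61 (mod 529)
Final: r = 61 satisfies f(r) ≡ 0 mod 23^2.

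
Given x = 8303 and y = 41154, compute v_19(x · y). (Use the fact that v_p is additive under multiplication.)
v_19(341701662) = 5

v_p(x) = 2 (factor: 8303 = 19^2 · 23); v_p(y) = 3 (factor: 41154 = 19^3 · 6). Additivity: v_p(xy) = v_p(x) + v_p(y) = 2 + 3 = 5. (Direct check: xy = 341701662 = 19^5 · (138).)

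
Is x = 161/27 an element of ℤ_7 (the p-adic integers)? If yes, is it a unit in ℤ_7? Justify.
x ∈ ℤ_7 but not a unit; v_7(x) = 1 > 0

ℤ_7 = {x ∈ ℚ_7 : v_7(x) ≥ 0} and ℤ_7^× = {x ∈ ℤ_7 : v_7(x) = 0}. Here v_7(161/27) = v_7(num) − v_7(den) = 1; compare against these criteria.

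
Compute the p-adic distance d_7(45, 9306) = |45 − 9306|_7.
d_7(45, 9306) = 1/343

Step 1 — x − y = 45 − 9306 = -9261. Step 2 — v_7(-9261) = 3 (factor: -9261 = −(7^3 · 27); the sign does not affect v_p). Step 3 — |x − y|_7 = 7^{-3} = 1/343.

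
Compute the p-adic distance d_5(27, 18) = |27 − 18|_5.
d_5(27, 18) = 1

Step 1 — x − y = 27 − 18 = 9. Step 2 — v_5(9) = 0 (factor: 9 = (5^0 · 9); the sign does not affect v_p). Step 3 — |x − y|_5 = 5^{0} = 1.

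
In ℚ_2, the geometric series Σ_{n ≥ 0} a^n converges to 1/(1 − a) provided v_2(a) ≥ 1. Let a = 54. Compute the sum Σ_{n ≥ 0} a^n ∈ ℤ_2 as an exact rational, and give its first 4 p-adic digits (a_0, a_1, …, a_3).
Σ a^n = 1/(1 − a) = -1/53;  first 4 digits = (1, 1, 0, 0)

v_2(a) = 1 ≥ 1, so the series converges in ℤ_2 to 1/(1 − a) = 1/(1 − 54) = -1/53. Expand this rational in ℤ_2: compute digits iteratively via d_i = x_i mod 2, x_{i+1} = (x_i − d_i)/2. The first 4 digits are (1, 1, 0, 0).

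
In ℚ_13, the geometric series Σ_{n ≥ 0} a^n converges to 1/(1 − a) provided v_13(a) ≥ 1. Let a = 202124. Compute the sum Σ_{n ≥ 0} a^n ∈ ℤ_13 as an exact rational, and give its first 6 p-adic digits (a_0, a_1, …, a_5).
Σ a^n = 1/(1 − a) = -1/202123;  first 6 digits = (1, 0, 0, 1, 7, 0)

v_13(a) = 3 ≥ 1, so the series converges in ℤ_13 to 1/(1 − a) = 1/(1 − 202124) = -1/202123. Expand this rational in ℤ_13: compute digits iteratively via d_i = x_i mod 13, x_{i+1} = (x_i − d_i)/13. The first 6 digits are (1, 0, 0, 1, 7, 0).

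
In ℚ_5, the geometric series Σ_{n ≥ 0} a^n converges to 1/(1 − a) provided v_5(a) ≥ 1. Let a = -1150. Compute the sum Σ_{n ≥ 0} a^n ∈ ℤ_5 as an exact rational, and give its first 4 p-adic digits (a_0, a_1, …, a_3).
Σ a^n = 1/(1 − a) = 1/1151;  first 4 digits = (1, 0, 4, 0)

v_5(a) = 2 ≥ 1, so the series converges in ℤ_5 to 1/(1 − a) = 1/(1 − (-1150)) = 1/1151. Expand this rational in ℤ_5: compute digits iteratively via d_i = x_i mod 5, x_{i+1} = (x_i − d_i)/5. The first 4 digits are (1, 0, 4, 0).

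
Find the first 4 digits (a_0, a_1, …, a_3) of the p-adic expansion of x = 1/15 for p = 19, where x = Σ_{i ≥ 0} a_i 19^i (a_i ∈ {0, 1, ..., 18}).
(a_0, …, a_3) = (14, 17, 13, 17)

v_19(1/15) = 0 (numerator and denominator both coprime to 19), so x ∈ ℤ_19^×. Compute digits iteratively via a_i = x_i mod 19, x_{i+1} = (x_i − a_i)/19, with x_0 = x:
  x_0 = 1/15;  a_0 = 14;  x_1 = (x_0 − 14)/19 = -11/15
  x_1 = -11/15;  a_1 = 17;  x_2 = (x_1 − 17)/19 = -14/15
  x_2 = -14/15;  a_2 = 13;  x_3 = (x_2 − 13)/19 = -11/15
  x_3 = -11/15;  a_3 = 17;  x_4 = (x_3 − 17)/19 = -14/15
Digits: (14, 17, 13, 17).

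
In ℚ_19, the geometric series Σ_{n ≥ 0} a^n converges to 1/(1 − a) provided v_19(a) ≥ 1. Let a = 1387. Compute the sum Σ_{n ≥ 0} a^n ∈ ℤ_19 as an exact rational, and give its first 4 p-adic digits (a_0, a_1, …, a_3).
Σ a^n = 1/(1 − a) = -1/1386;  first 4 digits = (1, 16, 12, 6)

v_19(a) = 1 ≥ 1, so the series converges in ℤ_19 to 1/(1 − a) = 1/(1 − 1387) = -1/1386. Expand this rational in ℤ_19: compute digits iteratively via d_i = x_i mod 19, x_{i+1} = (x_i − d_i)/19. The first 4 digits are (1, 16, 12, 6).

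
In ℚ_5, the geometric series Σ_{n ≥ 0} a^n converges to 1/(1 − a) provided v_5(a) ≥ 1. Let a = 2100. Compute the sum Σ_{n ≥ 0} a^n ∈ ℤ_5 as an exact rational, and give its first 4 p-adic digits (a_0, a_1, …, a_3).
Σ a^n = 1/(1 − a) = -1/2099;  first 4 digits = (1, 0, 4, 1)

v_5(a) = 2 ≥ 1, so the series converges in ℤ_5 to 1/(1 − a) = 1/(1 − 2100) = -1/2099. Expand this rational in ℤ_5: compute digits iteratively via d_i = x_i mod 5, x_{i+1} = (x_i − d_i)/5. The first 4 digits are (1, 0, 4, 1).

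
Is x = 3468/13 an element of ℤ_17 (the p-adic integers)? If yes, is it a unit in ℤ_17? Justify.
x ∈ ℤ_17 but not a unit; v_17(x) = 2 > 0

ℤ_17 = {x ∈ ℚ_17 : v_17(x) ≥ 0} and ℤ_17^× = {x ∈ ℤ_17 : v_17(x) = 0}. Here v_17(3468/13) = v_17(num) − v_17(den) = 2; compare against these criteria.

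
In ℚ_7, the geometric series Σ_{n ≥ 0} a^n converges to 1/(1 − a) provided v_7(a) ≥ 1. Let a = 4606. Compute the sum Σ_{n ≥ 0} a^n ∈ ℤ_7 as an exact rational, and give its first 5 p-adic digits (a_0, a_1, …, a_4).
Σ a^n = 1/(1 − a) = -1/4605;  first 5 digits = (1, 0, 3, 6, 3)

v_7(a) = 2 ≥ 1, so the series converges in ℤ_7 to 1/(1 − a) = 1/(1 − 4606) = -1/4605. Expand this rational in ℤ_7: compute digits iteratively via d_i = x_i mod 7, x_{i+1} = (x_i − d_i)/7. The first 5 digits are (1, 0, 3, 6, 3).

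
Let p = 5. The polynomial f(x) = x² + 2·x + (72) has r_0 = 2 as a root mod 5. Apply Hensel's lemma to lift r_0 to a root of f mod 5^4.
r_3 = 172 (mod 625)

Hensel: r_{i+1} = r_i − f(r_i)·(f′(r_i))^{-1} mod 5^{i+2}, f′(x) = 2x + 2. Iterate:
  r_0 = 2 (mod 5)
  r_1 = 22 (mod 25)
  r_2 = 47 (mod 125)
  r_3 = 172 (mod 625)
Final: r = 172 satisfies f(r) ≡ 0 mod 5^4.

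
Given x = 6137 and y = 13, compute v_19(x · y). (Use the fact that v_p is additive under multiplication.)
v_19(79781) = 2

v_p(x) = 2 (factor: 6137 = 19^2 · 17); v_p(y) = 0 (factor: 13 = 19^0 · 13). Additivity: v_p(xy) = v_p(x) + v_p(y) = 2 + 0 = 2. (Direct check: xy = 79781 = 19^2 · (221).)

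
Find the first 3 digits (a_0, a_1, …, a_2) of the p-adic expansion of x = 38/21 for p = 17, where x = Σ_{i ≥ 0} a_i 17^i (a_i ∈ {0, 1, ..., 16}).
(a_0, …, a_2) = (1, 13, 13)

v_17(38/21) = 0 (numerator and denominator both coprime to 17), so x ∈ ℤ_17^×. Compute digits iteratively via a_i = x_i mod 17, x_{i+1} = (x_i − a_i)/17, with x_0 = x:
  x_0 = 38/21;  a_0 = 1;  x_1 = (x_0 − 1)/17 = 1/21
  x_1 = 1/21;  a_1 = 13;  x_2 = (x_1 − 13)/17 = -16/21
  x_2 = -16/21;  a_2 = 13;  x_3 = (x_2 − 13)/17 = -17/21
Digits: (1, 13, 13).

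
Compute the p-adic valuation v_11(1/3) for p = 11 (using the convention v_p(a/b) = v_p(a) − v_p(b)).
v_11(1/3) = 0

Factor powers of 11 from the numerator and denominator of the reduced fraction: 1 = 11^0 · 1 and 3 = 11^0 · 3. Apply v_p(a/b) = v_p(a) − v_p(b): v_11(1/3) = 0 − 0 = 0.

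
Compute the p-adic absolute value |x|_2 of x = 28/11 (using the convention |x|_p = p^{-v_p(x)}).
|28/11|_2 = 1/4

Step 1 — compute v_2(x) by factoring powers of 2 out of the numerator and denominator: v_2(28/11) = 2. Step 2 — apply |x|_p = p^{-v_p(x)} = 2^{-2} = 1/4.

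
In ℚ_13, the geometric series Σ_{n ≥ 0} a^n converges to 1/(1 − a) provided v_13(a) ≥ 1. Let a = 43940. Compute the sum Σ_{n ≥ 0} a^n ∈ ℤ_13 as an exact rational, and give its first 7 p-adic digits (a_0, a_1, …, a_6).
Σ a^n = 1/(1 − a) = -1/43939;  first 7 digits = (1, 0, 0, 7, 1, 0, 10)

v_13(a) = 3 ≥ 1, so the series converges in ℤ_13 to 1/(1 − a) = 1/(1 − 43940) = -1/43939. Expand this rational in ℤ_13: compute digits iteratively via d_i = x_i mod 13, x_{i+1} = (x_i − d_i)/13. The first 7 digits are (1, 0, 0, 7, 1, 0, 10).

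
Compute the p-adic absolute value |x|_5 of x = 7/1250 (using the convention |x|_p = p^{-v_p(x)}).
|7/1250|_5 = 625

Step 1 — compute v_5(x) by factoring powers of 5 out of the numerator and denominator: v_5(7/1250) = -4. Step 2 — apply |x|_p = p^{-v_p(x)} = 5^{4} = 625.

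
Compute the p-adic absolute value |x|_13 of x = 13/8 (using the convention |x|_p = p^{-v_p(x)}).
|13/8|_13 = 1/13

Step 1 — compute v_13(x) by factoring powers of 13 out of the numerator and denominator: v_13(13/8) = 1. Step 2 — apply |x|_p = p^{-v_p(x)} = 13^{-1} = 1/13.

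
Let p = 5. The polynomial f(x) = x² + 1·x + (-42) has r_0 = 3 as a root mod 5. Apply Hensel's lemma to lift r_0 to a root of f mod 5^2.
r_1 = 18 (mod 25)

Hensel: r_{i+1} = r_i − f(r_i)·(f′(r_i))^{-1} mod 5^{i+2}, f′(x) = 2x + 1. Iterate:
  r_0 = 3 (mod 5)
  r_1 = 18 (mod 25)
Final: r = 18 satisfies f(r) ≡ 0 mod 5^2.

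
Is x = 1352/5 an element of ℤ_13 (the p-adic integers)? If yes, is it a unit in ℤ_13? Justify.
x ∈ ℤ_13 but not a unit; v_13(x) = 2 > 0

ℤ_13 = {x ∈ ℚ_13 : v_13(x) ≥ 0} and ℤ_13^× = {x ∈ ℤ_13 : v_13(x) = 0}. Here v_13(1352/5) = v_13(num) − v_13(den) = 2; compare against these criteria.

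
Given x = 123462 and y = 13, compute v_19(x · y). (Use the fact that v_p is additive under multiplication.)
v_19(1605006) = 3

v_p(x) = 3 (factor: 123462 = 19^3 · 18); v_p(y) = 0 (factor: 13 = 19^0 · 13). Additivity: v_p(xy) = v_p(x) + v_p(y) = 3 + 0 = 3. (Direct check: xy = 1605006 = 19^3 · (234).)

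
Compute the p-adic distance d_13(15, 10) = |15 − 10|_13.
d_13(15, 10) = 1

Step 1 — x − y = 15 − 10 = 5. Step 2 — v_13(5) = 0 (factor: 5 = (13^0 · 5); the sign does not affect v_p). Step 3 — |x − y|_13 = 13^{0} = 1.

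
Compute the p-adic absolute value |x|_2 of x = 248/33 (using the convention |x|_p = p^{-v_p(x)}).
|248/33|_2 = 1/8

Step 1 — compute v_2(x) by factoring powers of 2 out of the numerator and denominator: v_2(248/33) = 3. Step 2 — apply |x|_p = p^{-v_p(x)} = 2^{-3} = 1/8.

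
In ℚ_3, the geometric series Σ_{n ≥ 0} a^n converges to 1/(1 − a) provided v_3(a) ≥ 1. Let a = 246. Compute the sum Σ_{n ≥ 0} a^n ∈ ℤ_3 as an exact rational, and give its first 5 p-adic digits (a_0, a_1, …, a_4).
Σ a^n = 1/(1 − a) = -1/245;  first 5 digits = (1, 1, 1, 1, 1)

v_3(a) = 1 ≥ 1, so the series converges in ℤ_3 to 1/(1 − a) = 1/(1 − 246) = -1/245. Expand this rational in ℤ_3: compute digits iteratively via d_i = x_i mod 3, x_{i+1} = (x_i − d_i)/3. The first 5 digits are (1, 1, 1, 1, 1).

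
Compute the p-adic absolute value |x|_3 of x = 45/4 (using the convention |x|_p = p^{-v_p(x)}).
|45/4|_3 = 1/9

Step 1 — compute v_3(x) by factoring powers of 3 out of the numerator and denominator: v_3(45/4) = 2. Step 2 — apply |x|_p = p^{-v_p(x)} = 3^{-2} = 1/9.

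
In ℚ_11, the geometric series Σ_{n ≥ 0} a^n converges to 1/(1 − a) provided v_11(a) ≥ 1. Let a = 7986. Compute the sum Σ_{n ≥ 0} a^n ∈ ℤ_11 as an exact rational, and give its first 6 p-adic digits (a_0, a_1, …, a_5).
Σ a^n = 1/(1 − a) = -1/7985;  first 6 digits = (1, 0, 0, 6, 0, 0)

v_11(a) = 3 ≥ 1, so the series converges in ℤ_11 to 1/(1 − a) = 1/(1 − 7986) = -1/7985. Expand this rational in ℤ_11: compute digits iteratively via d_i = x_i mod 11, x_{i+1} = (x_i − d_i)/11. The first 6 digits are (1, 0, 0, 6, 0, 0).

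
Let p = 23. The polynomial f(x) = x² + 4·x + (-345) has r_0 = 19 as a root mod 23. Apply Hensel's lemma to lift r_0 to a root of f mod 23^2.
r_1 = 42 (mod 529)

Hensel: r_{i+1} = r_i − f(r_i)·(f′(r_i))^{-1} mod 23^{i+2}, f′(x) = 2x + 4. Iterate:
  r_0 = 19 (mod 23)
  r_1 = 42 (mod 529)
Final: r = 42 satisfies f(r) ≡ 0 mod 23^2.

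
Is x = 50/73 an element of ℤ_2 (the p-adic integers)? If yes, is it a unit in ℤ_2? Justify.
x ∈ ℤ_2 but not a unit; v_2(x) = 1 > 0

ℤ_2 = {x ∈ ℚ_2 : v_2(x) ≥ 0} and ℤ_2^× = {x ∈ ℤ_2 : v_2(x) = 0}. Here v_2(50/73) = v_2(num) − v_2(den) = 1; compare against these criteria.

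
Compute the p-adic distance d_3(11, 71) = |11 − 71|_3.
d_3(11, 71) = 1/3

Step 1 — x − y = 11 − 71 = -60. Step 2 — v_3(-60) = 1 (factor: -60 = −(3^1 · 20); the sign does not affect v_p). Step 3 — |x − y|_3 = 3^{-1} = 1/3.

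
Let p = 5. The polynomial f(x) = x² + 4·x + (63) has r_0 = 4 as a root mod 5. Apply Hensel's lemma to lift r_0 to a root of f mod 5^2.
r_1 = 19 (mod 25)

Hensel: r_{i+1} = r_i − f(r_i)·(f′(r_i))^{-1} mod 5^{i+2}, f′(x) = 2x + 4. Iterate:
  r_0 = 4 (mod 5)
  r_1 = 19 (mod 25)
Final: r = 19 satisfies f(r) ≡ 0 mod 5^2.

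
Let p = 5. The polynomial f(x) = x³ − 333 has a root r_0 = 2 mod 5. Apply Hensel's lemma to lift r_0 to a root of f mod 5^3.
r_2 = 102 (mod 125)

Hensel: r_{i+1} = r_i − f(r_i)/f′(r_i) mod 5^{i+2}, where f′(x) = 3x². Iterate:
  r_0 = 2 (mod 5)
  r_1 = 2 (mod 25)
  r_2 = 102 (mod 125)
Final: r = 102 with f(r) ≡ 0 mod 5^3.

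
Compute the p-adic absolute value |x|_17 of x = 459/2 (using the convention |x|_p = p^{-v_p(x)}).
|459/2|_17 = 1/17

Step 1 — compute v_17(x) by factoring powers of 17 out of the numerator and denominator: v_17(459/2) = 1. Step 2 — apply |x|_p = p^{-v_p(x)} = 17^{-1} = 1/17.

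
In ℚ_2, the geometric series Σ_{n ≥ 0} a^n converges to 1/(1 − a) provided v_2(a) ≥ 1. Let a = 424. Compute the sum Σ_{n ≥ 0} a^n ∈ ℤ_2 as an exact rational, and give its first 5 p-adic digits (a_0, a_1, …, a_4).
Σ a^n = 1/(1 − a) = -1/423;  first 5 digits = (1, 0, 0, 1, 0)

v_2(a) = 3 ≥ 1, so the series converges in ℤ_2 to 1/(1 − a) = 1/(1 − 424) = -1/423. Expand this rational in ℤ_2: compute digits iteratively via d_i = x_i mod 2, x_{i+1} = (x_i − d_i)/2. The first 5 digits are (1, 0, 0, 1, 0).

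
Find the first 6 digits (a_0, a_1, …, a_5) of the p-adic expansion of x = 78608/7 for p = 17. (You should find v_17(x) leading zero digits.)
(a_0, …, a_5) = (0, 0, 0, 12, 14, 4)

v_17(78608/7) = 3, so a_0 = ... = a_2 = 0. Factor out: x = 17^3 · u with u = 16/7 a unit in ℤ_17. Expand u iteratively via a_{v+i} = u_i mod 17, u_{i+1} = (u_i − a_{v+i})/17:
  u_0 = 16/7;  a_3 = 12;  u_1 = (u_0 − 12)/17 = -4/7
  u_1 = -4/7;  a_4 = 14;  u_2 = (u_1 − 14)/17 = -6/7
  u_2 = -6/7;  a_5 = 4;  u_3 = (u_2 − 4)/17 = -2/7
Digits: (0, 0, 0, 12, 14, 4).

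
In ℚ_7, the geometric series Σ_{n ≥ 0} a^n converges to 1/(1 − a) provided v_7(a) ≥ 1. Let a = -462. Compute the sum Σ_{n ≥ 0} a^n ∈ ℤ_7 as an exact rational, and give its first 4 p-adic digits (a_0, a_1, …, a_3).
Σ a^n = 1/(1 − a) = 1/463;  first 4 digits = (1, 4, 6, 5)

v_7(a) = 1 ≥ 1, so the series converges in ℤ_7 to 1/(1 − a) = 1/(1 − (-462)) = 1/463. Expand this rational in ℤ_7: compute digits iteratively via d_i = x_i mod 7, x_{i+1} = (x_i − d_i)/7. The first 4 digits are (1, 4, 6, 5).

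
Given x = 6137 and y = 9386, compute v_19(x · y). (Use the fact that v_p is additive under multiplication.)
v_19(57601882) = 4

v_p(x) = 2 (factor: 6137 = 19^2 · 17); v_p(y) = 2 (factor: 9386 = 19^2 · 26). Additivity: v_p(xy) = v_p(x) + v_p(y) = 2 + 2 = 4. (Direct check: xy = 57601882 = 19^4 · (442).)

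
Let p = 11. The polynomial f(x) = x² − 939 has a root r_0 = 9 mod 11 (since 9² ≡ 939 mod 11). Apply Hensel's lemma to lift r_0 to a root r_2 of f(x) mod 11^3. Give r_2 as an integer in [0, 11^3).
r_2 = 218 (mod 1331)

Hensel's recurrence: r_{i+1} = r_i − f(r_i)·(f′(r_i))^{-1} mod 11^{i+2}, with f′(x) = 2x. Iterate:
  r_0 = 9 (mod 11)
  r_1 = 97 (mod 121)
  r_2 = 218 (mod 1331)
Final: r_2 = 218, and one checks f(r_2) ≡ 0 mod 11^3.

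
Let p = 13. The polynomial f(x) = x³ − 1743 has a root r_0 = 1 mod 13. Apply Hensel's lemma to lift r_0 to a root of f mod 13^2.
r_1 = 131 (mod 169)

Hensel: r_{i+1} = r_i − f(r_i)/f′(r_i) mod 13^{i+2}, where f′(x) = 3x². Iterate:
  r_0 = 1 (mod 13)
  r_1 = 131 (mod 169)
Final: r = 131 with f(r) ≡ 0 mod 13^2.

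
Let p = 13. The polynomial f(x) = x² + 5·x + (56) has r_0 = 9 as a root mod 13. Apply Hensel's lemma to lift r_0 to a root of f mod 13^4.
r_3 = 23955 (mod 28561)

Hensel: r_{i+1} = r_i − f(r_i)·(f′(r_i))^{-1} mod 13^{i+2}, f′(x) = 2x + 5. Iterate:
  r_0 = 9 (mod 13)
  r_1 = 126 (mod 169)
  r_2 = 1985 (mod 2197)
  r_3 = 23955 (mod 28561)
Final: r = 23955 satisfies f(r) ≡ 0 mod 13^4.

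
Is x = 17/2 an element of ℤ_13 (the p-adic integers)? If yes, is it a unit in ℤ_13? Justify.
x ∈ ℤ_13^× (unit); v_13(x) = 0

ℤ_13 = {x ∈ ℚ_13 : v_13(x) ≥ 0} and ℤ_13^× = {x ∈ ℤ_13 : v_13(x) = 0}. Here v_13(17/2) = v_13(num) − v_13(den) = 0; compare against these criteria.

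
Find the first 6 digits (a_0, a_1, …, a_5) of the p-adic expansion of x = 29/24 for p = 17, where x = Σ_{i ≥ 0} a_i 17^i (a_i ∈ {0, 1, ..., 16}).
(a_0, …, a_5) = (9, 13, 7, 13, 7, 13)

v_17(29/24) = 0 (numerator and denominator both coprime to 17), so x ∈ ℤ_17^×. Compute digits iteratively via a_i = x_i mod 17, x_{i+1} = (x_i − a_i)/17, with x_0 = x:
  x_0 = 29/24;  a_0 = 9;  x_1 = (x_0 − 9)/17 = -11/24
  x_1 = -11/24;  a_1 = 13;  x_2 = (x_1 − 13)/17 = -19/24
  x_2 = -19/24;  a_2 = 7;  x_3 = (x_2 − 7)/17 = -11/24
  x_3 = -11/24;  a_3 = 13;  x_4 = (x_3 − 13)/17 = -19/24
  x_4 = -19/24;  a_4 = 7;  x_5 = (x_4 − 7)/17 = -11/24
  x_5 = -11/24;  a_5 = 13;  x_6 = (x_5 − 13)/17 = -19/24
Digits: (9, 13, 7, 13, 7, 13).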